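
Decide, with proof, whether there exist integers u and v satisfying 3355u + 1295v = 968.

Any value of 3355u + 1295v is a multiple of gcd(3355, 1295) = 5.
But 968 is not a multiple of 5 (it leaves remainder 3).
Hence no integers u, v satisfy the equation.

No such integers exist.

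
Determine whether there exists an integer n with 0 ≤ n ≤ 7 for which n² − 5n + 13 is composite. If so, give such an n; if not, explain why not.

n = 4

At n = 4: 4² − 5·4 + 13 = 9 = 3·3, which is composite.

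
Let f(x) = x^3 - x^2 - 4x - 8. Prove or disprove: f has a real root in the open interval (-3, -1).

f(-3) = -32 and f(-1) = -6, both negative, so a sign-change argument is unavailable; we show f keeps this sign on the whole interval.
Shift to the endpoint -1: with x = -1 − u (0 < u < 2), one computes f(-1 − u) = -u^3 - 4u^2 - u - 6.
The nonzero coefficients here are all negative, so for u > 0 every term is negative (or zero), and the constant term -6 is strictly negative.
Therefore f(x) < 0 throughout (-3, -1), and f has no zero there.

No.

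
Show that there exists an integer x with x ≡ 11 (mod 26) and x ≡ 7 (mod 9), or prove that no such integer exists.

Since 26 and 9 share no common factor, CRT says the pair of congruences has a solution (unique mod 234).
Write x = 11 + 26t and require 11 + 26t ≡ 7 (mod 9), i.e. 26t ≡ 5 (mod 9).
26 ≡ 8 (mod 9), so this reads 8t ≡ 5 (mod 9). To invert 8 modulo 9: 9 = 1·8 + 1, 8 = 8·1 + 0, and unwinding, 1 = 9 − 1·8. Thus 8⁻¹ ≡ -1 ≡ 8 (mod 9).
Multiplying by 8: t ≡ 8·5 = 40 ≡ 4 (mod 9).
With t = 4: x = 11 + 26·4 = 115.
Indeed 115 ≡ 11 (mod 26) and 115 ≡ 7 (mod 9).

x = 115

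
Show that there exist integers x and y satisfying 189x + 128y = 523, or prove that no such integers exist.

x = 103, y = -148

Since gcd(189, 128) = 1, every integer is an integer combination of 189 and 128.
Dividing repeatedly: 189 = 1·128 + 61, 128 = 2·61 + 6, 61 = 10·6 + 1, 6 = 6·1 + 0.
Unwinding: 1 = 61 − 10·6 = 61 − 10·(128 − 2·61) = −10·128 + 21·61 = −10·128 + 21·(189 − 1·128) = 21·189 − 31·128, i.e. 189·21 + 128·(-31) = 1.
Times 523: 189·10983 + 128·(-16213) = 523, so (10983, -16213) solves it.
Subtracting 85·128 from x and adding 85·189 to y gives the tidier solution (103, -148).
Indeed 189·103 + 128·(-148) = 19467 − 18944 = 523.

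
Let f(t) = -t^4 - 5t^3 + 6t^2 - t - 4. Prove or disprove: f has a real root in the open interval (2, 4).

f(2) = -38 and f(4) = -488, both negative, so a sign-change argument is unavailable; we show f keeps this sign on the whole interval.
Shift to the endpoint 2: with t = 2 + u (0 < u < 2), one computes f(2 + u) = -u^4 - 13u^3 - 48u^2 - 69u - 38.
All 5 nonzero coefficients of this polynomial in u are negative; hence for u > 0 the value is a sum of negative terms (the constant -38 among them).
Therefore f(t) < 0 throughout (2, 4), and f has no zero there.

f has no root in that interval.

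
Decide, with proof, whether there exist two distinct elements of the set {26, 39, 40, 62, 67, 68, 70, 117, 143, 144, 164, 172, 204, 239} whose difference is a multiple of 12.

Yes: 26 and 62.

Both 26 and 62 leave remainder 2 on division by 12; their difference 36 = 3·12 is a multiple of 12.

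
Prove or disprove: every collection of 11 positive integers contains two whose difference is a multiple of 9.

Yes.

There are exactly 9 possible remainders on division by 9.
Placing 11 integers into 9 classes, some class receives at least two — say a and b.
Equal remainders mean a − b ≡ 0 (mod 9), so 9 divides their difference.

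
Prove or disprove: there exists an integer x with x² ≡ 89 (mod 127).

Apply Euler's criterion with the prime 127: 89 is a quadratic residue iff 89^63 ≡ 1 (mod 127), and a non-residue iff it is ≡ −1.
Repeated squaring mod 127: 89^2 = 7921 ≡ 47; 89^4 ≡ 47² = 2209 ≡ 50; 89^8 ≡ 50² = 2500 ≡ 87; 89^16 ≡ 87² = 7569 ≡ 76; 89^32 ≡ 76² = 5776 ≡ 61.
Since 63 = 32 + 16 + 8 + 4 + 2 + 1, 89^63 ≡ 61 · 76 · 87 · 50 · 47 · 89; multiplying out mod 127: 61·76 = 4636 ≡ 64, then 64·87 = 5568 ≡ 107, then 107·50 = 5350 ≡ 16, then 16·47 = 752 ≡ 117, then 117·89 = 10413 ≡ 126. Thus 89^63 ≡ 126 ≡ −1 (mod 127).
By Euler's criterion 89 is a quadratic non-residue mod 127: no x satisfies x² ≡ 89 (mod 127).

There is no such integer.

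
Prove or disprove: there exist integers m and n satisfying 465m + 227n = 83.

m = 152, n = -311

Since gcd(465, 227) = 1, every integer is an integer combination of 465 and 227.
Run the Euclidean algorithm on 465 and 227: 465 = 2·227 + 11, 227 = 20·11 + 7, 11 = 1·7 + 4, 7 = 1·4 + 3, 4 = 1·3 + 1, 3 = 3·1 + 0.
Back-substituting, 1 = 4 − 1·3 = 4 − (7 − 1·4) = −7 + 2·4 = −7 + 2·(11 − 1·7) = 2·11 − 3·7 = 2·11 − 3·(227 − 20·11) = −3·227 + 62·11 = −3·227 + 62·(465 − 2·227) = 62·465 − 127·227; that is, 465·62 + 227·(-127) = 1.
Scaling by 83 gives the particular solution (m, n) = (5146, -10541).
The general solution is m = 5146 + 227k, n = -10541 − 465k; taking k = -22 gives the smaller pair m = 152, n = -311.
Check: 465·152 + 227·(-311) = 70680 − 70597 = 83. ✓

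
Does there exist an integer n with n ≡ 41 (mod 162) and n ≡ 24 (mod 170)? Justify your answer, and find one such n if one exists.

No, no such integer exists.

Reduce both congruences modulo 2, which divides 162 and 170: they say n ≡ 41 (mod 2) and n ≡ 24 (mod 2).
However 41 ≡ 1 and 24 ≡ 0 (mod 2), and 1 ≠ 0.
Hence the system has no solution.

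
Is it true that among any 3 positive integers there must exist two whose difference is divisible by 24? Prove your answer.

Consider the 3 integers 13, 14, 15. They lie in distinct residue classes modulo 24, since 3 ≤ 24.
No two share a residue, so no pair has difference divisible by 24; the claim fails for this set.

No; for instance {13, 14, 15} is a counterexample.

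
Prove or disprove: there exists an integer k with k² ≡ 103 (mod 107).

107 is prime, so by Euler's criterion 103 is a square mod 107 iff 103^((107−1)/2) = 103^53 ≡ 1 (mod 107).
Squaring successively (mod 107): 103^2 = 10609 ≡ 16; 103^4 ≡ 16² = 256 ≡ 42; 103^8 ≡ 42² = 1764 ≡ 52; 103^16 ≡ 52² = 2704 ≡ 29; 103^32 ≡ 29² = 841 ≡ 92.
Since 53 = 32 + 16 + 4 + 1, 103^53 ≡ 92 · 29 · 42 · 103; multiplying out mod 107: 92·29 = 2668 ≡ 100, then 100·42 = 4200 ≡ 27, then 27·103 = 2781 ≡ 106. Thus 103^53 ≡ 106 ≡ −1 (mod 107).
By Euler's criterion 103 is a quadratic non-residue mod 107: no k satisfies k² ≡ 103 (mod 107).

There is no such integer.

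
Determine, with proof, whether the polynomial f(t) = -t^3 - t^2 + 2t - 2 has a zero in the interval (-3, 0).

Yes, f has a root in the interval.

f(-3) = 10 and f(0) = -2, which have opposite signs.
f is continuous everywhere (it is a polynomial), in particular on [-3, 0].
By the Intermediate Value Theorem, f takes the value 0 somewhere in the open interval.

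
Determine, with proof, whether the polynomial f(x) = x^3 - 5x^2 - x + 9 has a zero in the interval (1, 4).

Yes, f has a root in the interval.

f(1) = 4 and f(4) = -11, which have opposite signs.
f is continuous everywhere (it is a polynomial), in particular on [1, 4].
By the Intermediate Value Theorem, f takes the value 0 somewhere in the open interval.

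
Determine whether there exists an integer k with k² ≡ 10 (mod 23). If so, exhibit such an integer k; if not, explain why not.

No such integer exists.

Apply Euler's criterion with the prime 23: 10 is a quadratic residue iff 10^11 ≡ 1 (mod 23), and a non-residue iff it is ≡ −1.
Squaring successively (mod 23): 10^2 = 100 ≡ 8; 10^4 ≡ 8² = 64 ≡ 18; 10^8 ≡ 18² = 324 ≡ 2.
Since 11 = 8 + 2 + 1, 10^11 ≡ 2 · 8 · 10; multiplying out mod 23: 2·8 = 16 ≡ 16, then 16·10 = 160 ≡ 22. Thus 10^11 ≡ 22 ≡ −1 (mod 23).
The value −1 means 10 is a non-residue modulo 23, so k² ≡ 10 (mod 23) is impossible.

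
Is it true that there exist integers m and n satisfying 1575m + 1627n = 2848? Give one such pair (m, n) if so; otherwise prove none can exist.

1575 and 1627 are coprime, so 1575m + 1627n ranges over all of ℤ.
Euclidean algorithm: 1627 = 1·1575 + 52, 1575 = 30·52 + 15, 52 = 3·15 + 7, 15 = 2·7 + 1, 7 = 7·1 + 0.
Unwinding: 1 = 15 − 2·7 = 15 − 2·(52 − 3·15) = −2·52 + 7·15 = −2·52 + 7·(1575 − 30·52) = 7·1575 − 212·52 = 7·1575 − 212·(1627 − 1·1575) = −212·1627 + 219·1575, i.e. 1575·219 + 1627·(-212) = 1.
Times 2848: 1575·623712 + 1627·(-603776) = 2848, so (623712, -603776) solves it.
The general solution is m = 623712 + 1627k, n = -603776 − 1575k; taking k = -383 gives the smaller pair m = 571, n = -551.
Check: 1575·571 + 1627·(-551) = 899325 − 896477 = 2848. ✓

m = 571, n = -551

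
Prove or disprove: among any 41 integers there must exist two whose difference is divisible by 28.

Each integer lies in one of the 28 residue classes modulo 28.
Placing 41 integers into 28 classes, some class receives at least two — say a and b.
Then a ≡ b (mod 28), i.e. 28 ∣ (a − b).

True.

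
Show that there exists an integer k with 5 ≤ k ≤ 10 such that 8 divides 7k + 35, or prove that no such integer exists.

At k = 5, 7·5 + 35 = 70 ≡ 6 (mod 8), and each step in k adds 7, giving residues 6, 5, 4, 3, 2, 1 for k = 5, 6, …, 10.
Since 0 is absent from this list, 8 ∤ 7k + 35 for every k with 5 ≤ k ≤ 10.

No, no such integer k in that range exists.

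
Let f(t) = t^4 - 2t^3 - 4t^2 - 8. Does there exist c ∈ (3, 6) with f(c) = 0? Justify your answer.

f(3) = -17 and f(6) = 712, which have opposite signs.
f is continuous everywhere (it is a polynomial), in particular on [3, 6].
By the Intermediate Value Theorem, f takes the value 0 somewhere in the open interval.

Yes, f has a root in the interval.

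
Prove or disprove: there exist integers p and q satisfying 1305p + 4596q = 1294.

There are no such integers.

Both 1305 and 4596 are divisible by gcd(1305, 4596) = 3, hence so is any combination 1305p + 4596q.
But 1294 = 3·431 + 1, so 3 ∤ 1294.
Hence no integers p, q satisfy the equation.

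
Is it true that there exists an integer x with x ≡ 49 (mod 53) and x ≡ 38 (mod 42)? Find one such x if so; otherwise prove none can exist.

x = 2222

Since 53 and 42 share no common factor, CRT says the pair of congruences has a solution (unique mod 2226).
Any solution of the first congruence is x = 49 + 53t; substituting into the second, 53t ≡ 38 − 49 ≡ 31 (mod 42).
53 ≡ 11 (mod 42), so this reads 11t ≡ 31 (mod 42). Since 11·23 = 253 = 6·42 + 1, the inverse of 11 mod 42 is 23.
Multiplying by 23: t ≡ 23·31 = 713 ≡ 41 (mod 42).
With t = 41: x = 49 + 53·41 = 2222.
Verify: 2222 = 41·53 + 49 and 2222 = 52·42 + 38. ✓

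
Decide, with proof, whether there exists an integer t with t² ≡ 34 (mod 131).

t = 54

t = 54 works: 54² = 2916, and 2916 − 34 = 2882 = 22·131.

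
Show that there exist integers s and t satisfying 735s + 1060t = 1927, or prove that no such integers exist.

gcd(735, 1060) = 5, so every integer of the form 735s + 1060t is a multiple of 5.
However 1927 leaves remainder 2 on division by 5.
Hence no integers s, t satisfy the equation.

There are no such integers.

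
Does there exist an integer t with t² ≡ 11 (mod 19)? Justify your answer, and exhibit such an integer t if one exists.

t = 12

Take t = 12. Then 12² = 144 = 7·19 + 11, so 12² ≡ 11 (mod 19).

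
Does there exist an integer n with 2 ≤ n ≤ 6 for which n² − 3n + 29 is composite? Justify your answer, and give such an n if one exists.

At n = 4: 4² − 3·4 + 29 = 33 = 3·11, which is composite.

n = 4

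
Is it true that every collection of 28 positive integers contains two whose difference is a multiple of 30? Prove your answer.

Take the 28 consecutive integers 122, 123, …, 149: their residues mod 30 are all distinct because 28 ≤ 30.
Any two of them differ by at most 27 < 30 and by at least 1, so no difference is a multiple of 30.

No; for instance {122, 123, 124, 125, 126, 127, 128, 129, 130, 131, 132, 133, 134, 135, 136, 137, 138, 139, 140, 141, 142, 143, 144, 145, 146, 147, 148, 149} is a counterexample.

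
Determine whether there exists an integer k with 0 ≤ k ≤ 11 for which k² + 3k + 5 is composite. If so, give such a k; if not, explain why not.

k = 7

At k = 7: 7² + 3·7 + 5 = 75 = 3·25, which is composite.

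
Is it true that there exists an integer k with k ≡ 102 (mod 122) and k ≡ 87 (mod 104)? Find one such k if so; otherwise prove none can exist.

Reduce both congruences modulo 2, which divides 122 and 104: they say k ≡ 102 (mod 2) and k ≡ 87 (mod 2).
But 102 mod 2 = 0 while 87 mod 2 = 1, a contradiction.
Therefore no such k exists.

No, no such integer exists.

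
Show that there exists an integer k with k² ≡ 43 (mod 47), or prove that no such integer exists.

47 is prime, so by Euler's criterion 43 is a square mod 47 iff 43^((47−1)/2) = 43^23 ≡ 1 (mod 47).
Squaring successively (mod 47): 43^2 = 1849 ≡ 16; 43^4 ≡ 16² = 256 ≡ 21; 43^8 ≡ 21² = 441 ≡ 18; 43^16 ≡ 18² = 324 ≡ 42.
Since 23 = 16 + 4 + 2 + 1, 43^23 ≡ 42 · 21 · 16 · 43; multiplying out mod 47: 42·21 = 882 ≡ 36, then 36·16 = 576 ≡ 12, then 12·43 = 516 ≡ 46. Thus 43^23 ≡ 46 ≡ −1 (mod 47).
The value −1 means 43 is a non-residue modulo 47, so k² ≡ 43 (mod 47) is impossible.

No such integer exists.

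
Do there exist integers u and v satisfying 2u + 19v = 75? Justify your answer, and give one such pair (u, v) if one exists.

Since gcd(2, 19) = 1, every integer is an integer combination of 2 and 19.
Euclidean algorithm: 19 = 9·2 + 1, 2 = 2·1 + 0.
Working back up the chain: 1 = 19 − 9·2. So 2·(-9) + 19·1 = 1.
Scaling by 75 gives the particular solution (u, v) = (-675, 75).
Shifting by a multiple of (19, −2) keeps it a solution: u = -675 + 36·19 = 9, v = 75 − 36·2 = 3.
Indeed 2·9 + 19·3 = 18 + 57 = 75.

u = 9, v = 3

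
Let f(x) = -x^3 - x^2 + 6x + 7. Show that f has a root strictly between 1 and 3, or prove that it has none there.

Such a root exists.

f(1) = 11 and f(3) = -11, which have opposite signs.
Since f is a polynomial it is continuous on [1, 3].
By the Intermediate Value Theorem f must vanish at some point of (1, 3).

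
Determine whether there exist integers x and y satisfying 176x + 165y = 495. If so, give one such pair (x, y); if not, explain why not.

x = 0, y = 3

Since gcd(176, 165) = 11 and 495 = 11·45, Bézout's identity guarantees a solution.
Dividing through by 11 reduces the equation to 16x + 15y = 45.
Euclidean algorithm: 16 = 1·15 + 1, 15 = 15·1 + 0.
Back-substituting, 1 = 16 − 1·15; that is, 16·1 + 15·(-1) = 1.
Multiplying through by 45: x = 1·45 = 45, y = (-1)·45 = -45 is a solution.
Subtracting 3·15 from x and adding 3·16 to y gives the tidier solution (0, 3).
Check: 176·0 + 165·3 = 0 + 495 = 495. ✓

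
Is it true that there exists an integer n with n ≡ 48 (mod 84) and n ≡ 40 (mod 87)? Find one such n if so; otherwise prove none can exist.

There is no such integer.

Reduce both congruences modulo 3, which divides 84 and 87: they say n ≡ 48 (mod 3) and n ≡ 40 (mod 3).
However 48 ≡ 0 and 40 ≡ 1 (mod 3), and 0 ≠ 1.
Therefore no such n exists.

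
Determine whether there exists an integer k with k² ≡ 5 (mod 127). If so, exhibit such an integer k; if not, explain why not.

There is no such integer.

127 is prime, so by Euler's criterion 5 is a square mod 127 iff 5^((127−1)/2) = 5^63 ≡ 1 (mod 127).
Squaring successively (mod 127): 5^2 = 25 ≡ 25; 5^4 ≡ 25² = 625 ≡ 117; 5^8 ≡ 117² = 13689 ≡ 100; 5^16 ≡ 100² = 10000 ≡ 94; 5^32 ≡ 94² = 8836 ≡ 73.
Since 63 = 32 + 16 + 8 + 4 + 2 + 1, 5^63 ≡ 73 · 94 · 100 · 117 · 25 · 5; multiplying out mod 127: 73·94 = 6862 ≡ 4, then 4·100 = 400 ≡ 19, then 19·117 = 2223 ≡ 64, then 64·25 = 1600 ≡ 76, then 76·5 = 380 ≡ 126. Thus 5^63 ≡ 126 ≡ −1 (mod 127).
By Euler's criterion 5 is a quadratic non-residue mod 127: no k satisfies k² ≡ 5 (mod 127).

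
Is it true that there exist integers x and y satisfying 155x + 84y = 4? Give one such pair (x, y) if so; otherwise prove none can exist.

x = 32, y = -59

Since gcd(155, 84) = 1, every integer is an integer combination of 155 and 84.
Run the Euclidean algorithm on 155 and 84: 155 = 1·84 + 71, 84 = 1·71 + 13, 71 = 5·13 + 6, 13 = 2·6 + 1, 6 = 6·1 + 0.
Working back up the chain: 1 = 13 − 2·6 = 13 − 2·(71 − 5·13) = −2·71 + 11·13 = −2·71 + 11·(84 − 1·71) = 11·84 − 13·71 = 11·84 − 13·(155 − 1·84) = −13·155 + 24·84. So 155·(-13) + 84·24 = 1.
Times 4: 155·(-52) + 84·96 = 4, so (-52, 96) solves it.
The general solution is x = -52 + 84k, y = 96 − 155k; taking k = 1 gives the smaller pair x = 32, y = -59.
Check: 155·32 + 84·(-59) = 4960 − 4956 = 4. ✓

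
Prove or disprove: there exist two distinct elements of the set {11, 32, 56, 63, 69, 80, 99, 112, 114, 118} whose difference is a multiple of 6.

Yes: 32 and 56.

32 mod 6 = 2 and 56 mod 6 = 2, so 56 − 32 = 24 = 4·6.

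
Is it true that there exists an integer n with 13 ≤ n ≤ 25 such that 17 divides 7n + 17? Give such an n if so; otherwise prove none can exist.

n = 17

For n = 13, 14, 15, 16 the values 108, 115, 122, 129 are not multiples of 17. At n = 17 we get 7·17 + 17 = 136, and 136 = 17·8.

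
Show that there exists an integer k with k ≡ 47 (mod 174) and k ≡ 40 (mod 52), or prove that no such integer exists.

There is no such integer.

gcd(174, 52) = 2. If k ≡ 47 (mod 174) and k ≡ 40 (mod 52), then k ≡ 47 (mod 2) and k ≡ 40 (mod 2).
These are incompatible: 47 − 40 = 7 is not divisible by 2.
Hence the system has no solution.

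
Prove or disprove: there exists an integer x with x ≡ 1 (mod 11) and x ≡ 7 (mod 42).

The moduli 11 and 42 are coprime, so by the Chinese Remainder Theorem a unique solution modulo 462 exists.
Any solution of the first congruence is x = 1 + 11t; substituting into the second, 11t ≡ 7 − 1 ≡ 6 (mod 42).
Since 11·23 = 253 = 6·42 + 1, the inverse of 11 mod 42 is 23.
Therefore t ≡ 23·6 = 138 ≡ 12 (mod 42).
Taking t = 12 gives x = 1 + 11·12 = 133.
Verify: 133 = 12·11 + 1 and 133 = 3·42 + 7. ✓

x = 133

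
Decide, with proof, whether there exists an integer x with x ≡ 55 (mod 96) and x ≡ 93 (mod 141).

Reduce both congruences modulo 3, which divides 96 and 141: they say x ≡ 55 (mod 3) and x ≡ 93 (mod 3).
But 55 mod 3 = 1 while 93 mod 3 = 0, a contradiction.
So no integer satisfies both congruences.

No, no such integer exists.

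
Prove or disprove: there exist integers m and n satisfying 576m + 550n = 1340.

m = 115, n = -118

Every value of 576m + 550n is a multiple of gcd(576, 550) = 2; since 2 ∣ 1340, solutions exist.
Dividing through by 2 reduces the equation to 288m + 275n = 670.
Dividing repeatedly: 288 = 1·275 + 13, 275 = 21·13 + 2, 13 = 6·2 + 1, 2 = 2·1 + 0.
Back-substituting, 1 = 13 − 6·2 = 13 − 6·(275 − 21·13) = −6·275 + 127·13 = −6·275 + 127·(288 − 1·275) = 127·288 − 133·275; that is, 288·127 + 275·(-133) = 1.
Times 670: 288·85090 + 275·(-89110) = 670, so (85090, -89110) solves it.
The general solution is m = 85090 + 275k, n = -89110 − 288k; taking k = -309 gives the smaller pair m = 115, n = -118.
Check: 576·115 + 550·(-118) = 66240 − 64900 = 1340. ✓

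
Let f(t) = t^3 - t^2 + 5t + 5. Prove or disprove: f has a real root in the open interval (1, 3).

No such root exists.

Evaluate at the endpoints: f(1) = 10, f(3) = 38 — same sign (positive).
The derivative f'(t) = 3t^2 - 2t + 5 is a quadratic with discriminant (-2)² − 4·3·5 = -56 < 0; it never vanishes, so it is always positive (sign of the leading coefficient).
Hence f is strictly increasing on ℝ, and in particular on [1, 3]. A strictly monotone function with same-sign endpoint values stays positive on the whole interval, so f has no zero in (1, 3).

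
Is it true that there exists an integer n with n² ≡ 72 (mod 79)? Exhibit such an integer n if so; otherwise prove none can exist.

n = 25 works: 25² = 625, and 625 − 72 = 553 = 7·79.

n = 25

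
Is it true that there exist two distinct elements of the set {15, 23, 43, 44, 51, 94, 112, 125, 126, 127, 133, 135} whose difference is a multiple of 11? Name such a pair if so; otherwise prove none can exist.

15 mod 11 = 4 and 125 mod 11 = 4, so 125 − 15 = 110 = 10·11.

Yes: 15 and 125.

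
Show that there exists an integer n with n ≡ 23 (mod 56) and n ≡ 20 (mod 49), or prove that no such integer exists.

No, no such integer exists.

gcd(56, 49) = 7. If n ≡ 23 (mod 56) and n ≡ 20 (mod 49), then n ≡ 23 (mod 7) and n ≡ 20 (mod 7).
These are incompatible: 23 − 20 = 3 is not divisible by 7.
Hence the system has no solution.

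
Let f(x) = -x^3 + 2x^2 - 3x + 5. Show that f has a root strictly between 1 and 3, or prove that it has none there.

f(1) = 3 and f(3) = -13, which have opposite signs.
f is continuous everywhere (it is a polynomial), in particular on [1, 3].
By the Intermediate Value Theorem, f takes the value 0 somewhere in the open interval.

Such a root exists.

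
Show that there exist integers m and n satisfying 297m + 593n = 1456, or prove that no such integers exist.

m = 540, n = -268

Since gcd(297, 593) = 1, every integer is an integer combination of 297 and 593.
Run the Euclidean algorithm on 593 and 297: 593 = 1·297 + 296, 297 = 1·296 + 1, 296 = 296·1 + 0.
Unwinding: 1 = 297 − 1·296 = 297 − (593 − 1·297) = −593 + 2·297, i.e. 297·2 + 593·(-1) = 1.
Scaling by 1456 gives the particular solution (m, n) = (2912, -1456).
Shifting by a multiple of (593, −297) keeps it a solution: m = 2912 − 4·593 = 540, n = -1456 + 4·297 = -268.
Indeed 297·540 + 593·(-268) = 160380 − 158924 = 1456.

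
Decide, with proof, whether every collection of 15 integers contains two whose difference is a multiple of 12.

Partition the integers by their residue mod 12; there are 12 classes.
Placing 15 integers into 12 classes, some class receives at least two — say a and b.
Then a ≡ b (mod 12), i.e. 12 ∣ (a − b).

True.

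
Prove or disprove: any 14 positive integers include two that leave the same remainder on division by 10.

Each integer lies in one of the 10 residue classes modulo 10.
Since 14 > 10, two of the 14 integers must share a residue class by the pigeonhole principle; call them a and b.
That is, a and b leave the same remainder on division by 10, as claimed.

True.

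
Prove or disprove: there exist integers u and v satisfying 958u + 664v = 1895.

No, no such integers exist.

gcd(958, 664) = 2, so every integer of the form 958u + 664v is a multiple of 2.
But 1895 = 2·947 + 1, so 2 ∤ 1895.
Hence no integers u, v satisfy the equation.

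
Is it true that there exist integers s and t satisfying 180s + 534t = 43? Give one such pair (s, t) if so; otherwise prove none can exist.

No such integers exist.

Both 180 and 534 are divisible by gcd(180, 534) = 6, hence so is any combination 180s + 534t.
However 43 leaves remainder 1 on division by 6.
Hence no integers s, t satisfy the equation.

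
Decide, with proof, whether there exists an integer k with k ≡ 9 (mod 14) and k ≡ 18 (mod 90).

There is no such integer.

Both moduli are multiples of 2 = gcd(14, 90), so any solution would satisfy k ≡ 9 and k ≡ 18 modulo 2 simultaneously.
However 9 ≡ 1 and 18 ≡ 0 (mod 2), and 1 ≠ 0.
Hence the system has no solution.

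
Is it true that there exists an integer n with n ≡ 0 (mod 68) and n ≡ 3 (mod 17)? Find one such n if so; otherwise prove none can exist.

There is no such integer.

Both moduli are multiples of 17 = gcd(68, 17), so any solution would satisfy n ≡ 0 and n ≡ 3 modulo 17 simultaneously.
But 0 mod 17 = 0 while 3 mod 17 = 3, a contradiction.
Hence the system has no solution.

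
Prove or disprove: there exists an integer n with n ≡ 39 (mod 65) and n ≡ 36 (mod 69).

n = 1209

The moduli 65 and 69 are coprime, so by the Chinese Remainder Theorem a unique solution modulo 4485 exists.
Any solution of the first congruence is n = 39 + 65t; substituting into the second, 65t ≡ 36 − 39 ≡ 66 (mod 69).
To invert 65 modulo 69: 69 = 1·65 + 4, 65 = 16·4 + 1, 4 = 4·1 + 0, and unwinding, 1 = 65 − 16·4 = 65 − 16·(69 − 1·65) = −16·69 + 17·65. Thus 65⁻¹ ≡ 17 (mod 69).
Multiplying by 17: t ≡ 17·66 = 1122 ≡ 18 (mod 69).
With t = 18: n = 39 + 65·18 = 1209.
Check: 1209 mod 65 = 39, 1209 mod 69 = 36. ✓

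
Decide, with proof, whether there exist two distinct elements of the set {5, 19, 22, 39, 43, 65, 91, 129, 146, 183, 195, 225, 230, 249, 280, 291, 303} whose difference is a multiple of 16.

19 and 195 are such a pair.

19 mod 16 = 3 and 195 mod 16 = 3, so 195 − 19 = 176 = 11·16.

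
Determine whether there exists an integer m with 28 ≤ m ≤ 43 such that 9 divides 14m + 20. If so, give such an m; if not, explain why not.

Scanning upward from m = 28 gives 412, 426, 440, 454, none divisible by 9. m = 32 works, since 14·32 + 20 = 468 = 52·9.

m = 32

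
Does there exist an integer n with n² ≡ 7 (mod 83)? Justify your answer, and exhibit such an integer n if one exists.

Take n = 67. Then 67² = 4489 = 54·83 + 7, so 67² ≡ 7 (mod 83).

n = 67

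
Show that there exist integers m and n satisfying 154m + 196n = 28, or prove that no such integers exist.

Every value of 154m + 196n is a multiple of gcd(154, 196) = 14; since 14 ∣ 28, solutions exist.
Dividing through by 14 reduces the equation to 11m + 14n = 2.
Run the Euclidean algorithm on 14 and 11: 14 = 1·11 + 3, 11 = 3·3 + 2, 3 = 1·2 + 1, 2 = 2·1 + 0.
Working back up the chain: 1 = 3 − 1·2 = 3 − (11 − 3·3) = −11 + 4·3 = −11 + 4·(14 − 1·11) = 4·14 − 5·11. So 11·(-5) + 14·4 = 1.
Times 2: 11·(-10) + 14·8 = 2, so (-10, 8) solves it.
Shifting by a multiple of (14, −11) keeps it a solution: m = -10 + 1·14 = 4, n = 8 − 1·11 = -3.
Indeed 154·4 + 196·(-3) = 616 − 588 = 28.

m = 4, n = -3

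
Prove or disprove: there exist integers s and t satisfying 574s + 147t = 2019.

gcd(574, 147) = 7, so every integer of the form 574s + 147t is a multiple of 7.
However 2019 leaves remainder 3 on division by 7.
Hence no integers s, t satisfy the equation.

There are no such integers.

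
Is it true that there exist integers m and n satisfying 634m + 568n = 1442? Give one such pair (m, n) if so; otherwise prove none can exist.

m = 237, n = -262

Since gcd(634, 568) = 2 and 1442 = 2·721, Bézout's identity guarantees a solution.
Dividing through by 2 reduces the equation to 317m + 284n = 721.
Dividing repeatedly: 317 = 1·284 + 33, 284 = 8·33 + 20, 33 = 1·20 + 13, 20 = 1·13 + 7, 13 = 1·7 + 6, 7 = 1·6 + 1, 6 = 6·1 + 0.
Unwinding: 1 = 7 − 1·6 = 7 − (13 − 1·7) = −13 + 2·7 = −13 + 2·(20 − 1·13) = 2·20 − 3·13 = 2·20 − 3·(33 − 1·20) = −3·33 + 5·20 = −3·33 + 5·(284 − 8·33) = 5·284 − 43·33 = 5·284 − 43·(317 − 1·284) = −43·317 + 48·284, i.e. 317·(-43) + 284·48 = 1.
Scaling by 721 gives the particular solution (m, n) = (-31003, 34608).
Adding 110·284 to m and subtracting 110·317 from n gives the tidier solution (237, -262).
Indeed 634·237 + 568·(-262) = 150258 − 148816 = 1442.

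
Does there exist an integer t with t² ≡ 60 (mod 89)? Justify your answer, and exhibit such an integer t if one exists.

89 is prime, so by Euler's criterion 60 is a square mod 89 iff 60^((89−1)/2) = 60^44 ≡ 1 (mod 89).
Squaring successively (mod 89): 60^2 = 3600 ≡ 40; 60^4 ≡ 40² = 1600 ≡ 87; 60^8 ≡ 87² = 7569 ≡ 4; 60^16 ≡ 4² = 16 ≡ 16; 60^32 ≡ 16² = 256 ≡ 78.
Since 44 = 32 + 8 + 4, 60^44 ≡ 78 · 4 · 87; multiplying out mod 89: 78·4 = 312 ≡ 45, then 45·87 = 3915 ≡ 88. Thus 60^44 ≡ 88 ≡ −1 (mod 89).
By Euler's criterion 60 is a quadratic non-residue mod 89: no t satisfies t² ≡ 60 (mod 89).

No, no such integer exists.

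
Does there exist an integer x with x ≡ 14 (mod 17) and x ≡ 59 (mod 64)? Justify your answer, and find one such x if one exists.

x = 507

Since 17 and 64 share no common factor, CRT says the pair of congruences has a solution (unique mod 1088).
Any solution of the first congruence is x = 14 + 17t; substituting into the second, 17t ≡ 59 − 14 ≡ 45 (mod 64).
Note 17·49 = 833 ≡ 1 (mod 64) (as 833 − 1 = 13·64), so 17⁻¹ ≡ 49.
Multiplying by 49: t ≡ 49·45 = 2205 ≡ 29 (mod 64).
With t = 29: x = 14 + 17·29 = 507.
Check: 507 mod 17 = 14, 507 mod 64 = 59. ✓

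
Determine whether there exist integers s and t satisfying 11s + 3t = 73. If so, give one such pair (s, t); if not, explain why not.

Since gcd(11, 3) = 1, every integer is an integer combination of 11 and 3.
Dividing repeatedly: 11 = 3·3 + 2, 3 = 1·2 + 1, 2 = 2·1 + 0.
Unwinding: 1 = 3 − 1·2 = 3 − (11 − 3·3) = −11 + 4·3, i.e. 11·(-1) + 3·4 = 1.
Times 73: 11·(-73) + 3·292 = 73, so (-73, 292) solves it.
Shifting by a multiple of (3, −11) keeps it a solution: s = -73 + 25·3 = 2, t = 292 − 25·11 = 17.
Indeed 11·2 + 3·17 = 22 + 51 = 73.

s = 2, t = 17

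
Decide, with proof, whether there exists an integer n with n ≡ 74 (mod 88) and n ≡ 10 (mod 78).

n = 1570

Here gcd(88, 78) = 2, and both 74 and 10 leave remainder 0 mod 2, so the system is consistent.
Put n = 74 + 88t, so we need 88t ≡ 14 (mod 78), equivalently (divide by 2) 44t ≡ 7 (mod 39).
44 ≡ 5 (mod 39), so this reads 5t ≡ 7 (mod 39). Invert 5 mod 39 by the Euclidean algorithm: 39 = 7·5 + 4, 5 = 1·4 + 1, 4 = 4·1 + 0; back-substituting, 1 = 5 − 1·4 = 5 − (39 − 7·5) = −39 + 8·5. Hence 5·8 ≡ 1, so 5⁻¹ ≡ 8 (mod 39).
Therefore t ≡ 8·7 = 56 ≡ 17 (mod 39).
Then n = 74 + 88·17 = 1570.
Indeed 1570 ≡ 74 (mod 88) and 1570 ≡ 10 (mod 78).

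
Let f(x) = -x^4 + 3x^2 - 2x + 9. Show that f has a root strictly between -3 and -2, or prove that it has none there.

f(-3) = -39 and f(-2) = 9, which have opposite signs.
Since f is a polynomial it is continuous on [-3, -2].
By the Intermediate Value Theorem, f takes the value 0 somewhere in the open interval.

Such a root exists.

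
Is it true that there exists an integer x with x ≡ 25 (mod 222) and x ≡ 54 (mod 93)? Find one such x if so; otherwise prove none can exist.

No, no such integer exists.

Both moduli are multiples of 3 = gcd(222, 93), so any solution would satisfy x ≡ 25 and x ≡ 54 modulo 3 simultaneously.
However 25 ≡ 1 and 54 ≡ 0 (mod 3), and 1 ≠ 0.
So no integer satisfies both congruences.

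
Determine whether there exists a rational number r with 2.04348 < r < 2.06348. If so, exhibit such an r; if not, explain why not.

Multiplying by 16: 16·2.04348 = 32.69568 and 16·2.06348 = 33.01568, so the integer 33 lies strictly between them.
Dividing back, 2.04348 < 33/16 < 2.06348, and 33/16 is rational.

r = 33/16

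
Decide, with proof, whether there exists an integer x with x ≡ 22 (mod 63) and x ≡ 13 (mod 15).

x = 148

Here gcd(63, 15) = 3, and both 22 and 13 leave remainder 1 mod 3, so the system is consistent.
List candidates x ≡ 22 (mod 63): 22, 85, 148. Modulo 15 these are 7, 10, 13; 148 gives 13 as required.
Indeed 148 ≡ 22 (mod 63) and 148 ≡ 13 (mod 15).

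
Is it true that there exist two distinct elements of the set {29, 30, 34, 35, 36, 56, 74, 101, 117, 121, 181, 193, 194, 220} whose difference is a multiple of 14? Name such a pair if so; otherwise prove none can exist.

Reduce each element modulo 14: 29↦1, 30↦2, 34↦6, 35↦7, 36↦8, 56↦0, 74↦4, 101↦3, 117↦5, 121↦9, 181↦13, 193↦11, 194↦12, 220↦10.
All 14 residues are distinct, so no two elements differ by a multiple of 14.

No, no such pair exists.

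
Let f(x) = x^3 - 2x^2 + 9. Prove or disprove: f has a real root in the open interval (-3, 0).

Such a root exists.

f(-3) = -36 and f(0) = 9, which have opposite signs.
f is continuous everywhere (it is a polynomial), in particular on [-3, 0].
By the Intermediate Value Theorem f must vanish at some point of (-3, 0).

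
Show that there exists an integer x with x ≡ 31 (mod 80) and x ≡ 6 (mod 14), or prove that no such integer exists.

Reduce both congruences modulo 2, which divides 80 and 14: they say x ≡ 31 (mod 2) and x ≡ 6 (mod 2).
However 31 ≡ 1 and 6 ≡ 0 (mod 2), and 1 ≠ 0.
Therefore no such x exists.

No such integer exists.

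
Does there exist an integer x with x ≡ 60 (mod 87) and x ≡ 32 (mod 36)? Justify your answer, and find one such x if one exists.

No such integer exists.

gcd(87, 36) = 3. If x ≡ 60 (mod 87) and x ≡ 32 (mod 36), then x ≡ 60 (mod 3) and x ≡ 32 (mod 3).
But 60 mod 3 = 0 while 32 mod 3 = 2, a contradiction.
So no integer satisfies both congruences.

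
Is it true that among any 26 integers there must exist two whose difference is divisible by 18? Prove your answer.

Yes.

There are exactly 18 possible remainders on division by 18.
Placing 26 integers into 18 classes, some class receives at least two — say a and b.
Then a ≡ b (mod 18), i.e. 18 ∣ (a − b).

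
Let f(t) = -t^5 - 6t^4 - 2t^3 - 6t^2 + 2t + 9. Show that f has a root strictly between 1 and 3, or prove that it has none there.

No.

f(1) = -4 and f(3) = -822, both negative, so a sign-change argument is unavailable; we show f keeps this sign on the whole interval.
Substitute t = 1 + u, where 0 < u < 2 on the interval. Expanding, f(1 + u) = -u^5 - 11u^4 - 36u^3 - 58u^2 - 45u - 4.
The nonzero coefficients here are all negative, so for u > 0 every term is negative (or zero), and the constant term -4 is strictly negative.
So f is strictly negative on (1, 3); no root exists in the interval.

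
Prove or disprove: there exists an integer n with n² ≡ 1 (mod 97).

Take n = 1. Then 1² = 1, and since 0 ≤ 1 < 97 this is already reduced: 1² ≡ 1 (mod 97).

n = 1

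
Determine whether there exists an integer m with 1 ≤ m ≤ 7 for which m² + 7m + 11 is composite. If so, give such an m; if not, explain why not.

At m = 4: 4² + 7·4 + 11 = 55 = 5·11, which is composite.

m = 4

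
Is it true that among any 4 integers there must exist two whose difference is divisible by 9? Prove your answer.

No; for instance {5, 6, 7, 8} is a counterexample.

Take the 4 consecutive integers 5, 6, 7, 8: their residues mod 9 are all distinct because 4 ≤ 9.
Any two of them differ by at most 3 < 9 and by at least 1, so no difference is a multiple of 9.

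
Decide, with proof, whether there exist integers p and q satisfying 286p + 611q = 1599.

p = 12, q = -3

Every value of 286p + 611q is a multiple of gcd(286, 611) = 13; since 13 ∣ 1599, solutions exist.
Dividing through by 13 reduces the equation to 22p + 47q = 123.
Run the Euclidean algorithm on 47 and 22: 47 = 2·22 + 3, 22 = 7·3 + 1, 3 = 3·1 + 0.
Working back up the chain: 1 = 22 − 7·3 = 22 − 7·(47 − 2·22) = −7·47 + 15·22. So 22·15 + 47·(-7) = 1.
Times 123: 22·1845 + 47·(-861) = 123, so (1845, -861) solves it.
Subtracting 39·47 from p and adding 39·22 to q gives the tidier solution (12, -3).
Indeed 286·12 + 611·(-3) = 3432 − 1833 = 1599.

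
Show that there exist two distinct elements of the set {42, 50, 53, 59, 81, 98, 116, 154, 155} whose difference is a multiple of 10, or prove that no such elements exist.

No such pair exists.

Residues mod 10: 42↦2, 50↦0, 53↦3, 59↦9, 81↦1, 98↦8, 116↦6, 154↦4, 155↦5.
All 9 residues are distinct, so no two elements differ by a multiple of 10.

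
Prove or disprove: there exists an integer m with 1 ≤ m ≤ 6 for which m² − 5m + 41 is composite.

At m = 2: 2² − 5·2 + 41 = 35 = 5·7, which is composite.

m = 2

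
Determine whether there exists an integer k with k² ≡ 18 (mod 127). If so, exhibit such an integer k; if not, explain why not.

k = 48 works: 48² = 2304, and 2304 − 18 = 2286 = 18·127.

k = 48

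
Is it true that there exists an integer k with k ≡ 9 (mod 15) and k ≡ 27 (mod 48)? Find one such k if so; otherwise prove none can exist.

Here gcd(15, 48) = 3, and both 9 and 27 leave remainder 0 mod 3, so the system is consistent.
Put k = 9 + 15t, so we need 15t ≡ 18 (mod 48), equivalently (divide by 3) 5t ≡ 6 (mod 16).
Invert 5 mod 16 by the Euclidean algorithm: 16 = 3·5 + 1, 5 = 5·1 + 0; back-substituting, 1 = 16 − 3·5. Hence 5·(-3) ≡ 1, so 5⁻¹ ≡ -3 ≡ 13 (mod 16).
Therefore t ≡ 13·6 = 78 ≡ 14 (mod 16).
Then k = 9 + 15·14 = 219.
Verify: 219 = 14·15 + 9 and 219 = 4·48 + 27. ✓

k = 219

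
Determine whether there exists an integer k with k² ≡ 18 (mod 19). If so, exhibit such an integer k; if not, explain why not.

Squares mod 19 repeat after k = 9 (as (−k)² = k²); for k = 0..9 they are 0, 1, 4, 9, 16, 6, 17, 11, 7, 5.
So the quadratic residues mod 19 are {0, 1, 4, 5, 6, 7, 9, 11, 16, 17}, and 18 is not among them.
Therefore k² ≡ 18 (mod 19) has no solution.

No, no such integer exists.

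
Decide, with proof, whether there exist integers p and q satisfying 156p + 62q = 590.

p = 1, q = 7

gcd(156, 62) = 2, and 2 divides 590, so integer solutions exist.
Dividing through by 2 reduces the equation to 78p + 31q = 295.
Dividing repeatedly: 78 = 2·31 + 16, 31 = 1·16 + 15, 16 = 1·15 + 1, 15 = 15·1 + 0.
Back-substituting, 1 = 16 − 1·15 = 16 − (31 − 1·16) = −31 + 2·16 = −31 + 2·(78 − 2·31) = 2·78 − 5·31; that is, 78·2 + 31·(-5) = 1.
Multiplying through by 295: p = 2·295 = 590, q = (-5)·295 = -1475 is a solution.
Subtracting 19·31 from p and adding 19·78 to q gives the tidier solution (1, 7).
Check: 156·1 + 62·7 = 156 + 434 = 590. ✓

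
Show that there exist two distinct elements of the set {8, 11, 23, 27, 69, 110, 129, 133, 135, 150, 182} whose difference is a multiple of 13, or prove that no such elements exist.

Reduce each element modulo 13: 8↦8, 11↦11, 23↦10, 27↦1, 69↦4, 110↦6, 129↦12, 133↦3, 135↦5, 150↦7, 182↦0.
No residue repeats among the 11 elements, so no pair has difference ≡ 0 (mod 13).

No, no such pair exists.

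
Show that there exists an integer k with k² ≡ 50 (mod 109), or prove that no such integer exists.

No such integer exists.

Apply Euler's criterion with the prime 109: 50 is a quadratic residue iff 50^54 ≡ 1 (mod 109), and a non-residue iff it is ≡ −1.
Squaring successively (mod 109): 50^2 = 2500 ≡ 102; 50^4 ≡ 102² = 10404 ≡ 49; 50^8 ≡ 49² = 2401 ≡ 3; 50^16 ≡ 3² = 9 ≡ 9; 50^32 ≡ 9² = 81 ≡ 81.
Since 54 = 32 + 16 + 4 + 2, 50^54 ≡ 81 · 9 · 49 · 102; multiplying out mod 109: 81·9 = 729 ≡ 75, then 75·49 = 3675 ≡ 78, then 78·102 = 7956 ≡ 108. Thus 50^54 ≡ 108 ≡ −1 (mod 109).
By Euler's criterion 50 is a quadratic non-residue mod 109: no k satisfies k² ≡ 50 (mod 109).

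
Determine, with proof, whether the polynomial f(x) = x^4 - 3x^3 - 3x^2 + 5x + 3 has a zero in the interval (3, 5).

f(3) = -9 and f(5) = 203, which have opposite signs.
f is continuous everywhere (it is a polynomial), in particular on [3, 5].
By the Intermediate Value Theorem, f takes the value 0 somewhere in the open interval.

Such a root exists.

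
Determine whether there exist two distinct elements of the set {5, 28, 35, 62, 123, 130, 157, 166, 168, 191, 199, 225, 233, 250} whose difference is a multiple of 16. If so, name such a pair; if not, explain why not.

There is no such pair.

Two integers differ by a multiple of 16 exactly when they have the same residue mod 16. The residues are 5↦5, 28↦12, 35↦3, 62↦14, 123↦11, 130↦2, 157↦13, 166↦6, 168↦8, 191↦15, 199↦7, 225↦1, 233↦9, 250↦10.
No residue repeats among the 14 elements, so no pair has difference ≡ 0 (mod 16).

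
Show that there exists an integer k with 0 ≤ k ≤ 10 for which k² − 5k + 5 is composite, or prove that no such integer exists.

k = 10

At k = 10: 10² − 5·10 + 5 = 55 = 5·11, which is composite.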